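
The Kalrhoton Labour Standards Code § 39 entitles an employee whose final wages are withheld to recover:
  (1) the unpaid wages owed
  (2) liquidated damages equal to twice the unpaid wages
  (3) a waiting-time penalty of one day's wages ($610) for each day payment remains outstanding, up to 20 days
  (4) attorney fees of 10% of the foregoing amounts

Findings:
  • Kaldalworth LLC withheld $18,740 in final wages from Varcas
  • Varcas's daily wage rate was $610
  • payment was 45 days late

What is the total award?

Doubled: 2 × $18,740 = $37,480
Penalty days: min(45, 20) = 20
Waiting-time penalty: 20 × $610 = $12,200
Subtotal: $18,740 + $37,480 + $12,200 = $68,420
Attorney fees: 10% of $68,420 = $6,842
Total award: $68,420 + $6,842 = $75,262

$75,262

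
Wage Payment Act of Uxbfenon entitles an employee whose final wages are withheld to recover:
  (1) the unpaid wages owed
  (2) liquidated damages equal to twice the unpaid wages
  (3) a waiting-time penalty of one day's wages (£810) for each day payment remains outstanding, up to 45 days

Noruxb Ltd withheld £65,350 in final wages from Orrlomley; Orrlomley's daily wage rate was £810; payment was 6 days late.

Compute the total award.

£200,910

Doubled: 2 × £65,350 = £130,700
Penalty days: min(6, 45) = 6
Waiting-time penalty: 6 × £810 = £4,860
Total award: £65,350 + £130,700 + £4,860 = £200,910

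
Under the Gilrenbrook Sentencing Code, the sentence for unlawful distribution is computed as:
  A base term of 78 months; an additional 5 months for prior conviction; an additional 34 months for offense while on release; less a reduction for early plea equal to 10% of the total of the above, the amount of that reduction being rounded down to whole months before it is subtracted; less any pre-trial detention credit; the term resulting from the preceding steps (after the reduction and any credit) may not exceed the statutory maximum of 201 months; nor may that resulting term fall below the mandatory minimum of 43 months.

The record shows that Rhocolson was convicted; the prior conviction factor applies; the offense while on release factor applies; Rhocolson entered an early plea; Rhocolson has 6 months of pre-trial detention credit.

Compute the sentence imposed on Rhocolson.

Prior conviction enhancement: +5 months
Offense while on release enhancement: +34 months
Adjusted term: 78 months + 5 months + 34 months = 117 months
Early plea reduction: 10% of 117 months = 11 months (rounded down)
After reduction: 117 − 11 = 106 months
Less pre-trial detention credit: 106 months − 6 months = 100 months
Cap at 201 months: 100 months is within the cap, no reduction.
Minimum 43 months: 100 months meets the minimum, no increase.

100 months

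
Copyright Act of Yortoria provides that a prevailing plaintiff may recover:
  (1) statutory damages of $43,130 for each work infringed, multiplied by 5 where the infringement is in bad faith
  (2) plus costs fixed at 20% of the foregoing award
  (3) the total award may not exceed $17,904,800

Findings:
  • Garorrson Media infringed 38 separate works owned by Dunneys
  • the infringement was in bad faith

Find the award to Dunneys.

Statutory damages: 38 × $43,130 = $1,638,940
Multiplied by 5: 5 × $1,638,940 = $8,194,700
Costs: 20% of $8,194,700 = $1,638,940
Award plus costs: $8,194,700 + $1,638,940 = $9,833,640
Cap at $17,904,800: $9,833,640 is within the cap, no reduction.

$9,833,640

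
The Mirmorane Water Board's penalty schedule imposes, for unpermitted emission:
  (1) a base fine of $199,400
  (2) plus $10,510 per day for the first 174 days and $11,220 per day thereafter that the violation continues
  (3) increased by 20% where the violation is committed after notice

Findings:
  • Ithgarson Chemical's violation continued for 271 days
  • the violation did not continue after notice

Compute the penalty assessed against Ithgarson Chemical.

First 174 days: 174 × $10,510 = $1,828,740
Remaining days: (271 − 174) × $11,220 = $1,088,340
Per-day component: $1,828,740 + $1,088,340 = $2,917,080
Base plus per-day: $199,400 + $2,917,080 = $3,116,480
The violation did not continue after notice: no 20% increase.

$3,116,480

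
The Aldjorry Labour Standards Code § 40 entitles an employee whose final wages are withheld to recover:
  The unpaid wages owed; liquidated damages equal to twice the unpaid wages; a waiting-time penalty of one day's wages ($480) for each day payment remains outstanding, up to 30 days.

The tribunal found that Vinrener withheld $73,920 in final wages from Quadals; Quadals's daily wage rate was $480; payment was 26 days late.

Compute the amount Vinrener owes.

Doubled: 2 × $73,920 = $147,840
Penalty days: min(26, 30) = 26
Waiting-time penalty: 26 × $480 = $12,480
Total award: $73,920 + $147,840 + $12,480 = $234,240

$234,240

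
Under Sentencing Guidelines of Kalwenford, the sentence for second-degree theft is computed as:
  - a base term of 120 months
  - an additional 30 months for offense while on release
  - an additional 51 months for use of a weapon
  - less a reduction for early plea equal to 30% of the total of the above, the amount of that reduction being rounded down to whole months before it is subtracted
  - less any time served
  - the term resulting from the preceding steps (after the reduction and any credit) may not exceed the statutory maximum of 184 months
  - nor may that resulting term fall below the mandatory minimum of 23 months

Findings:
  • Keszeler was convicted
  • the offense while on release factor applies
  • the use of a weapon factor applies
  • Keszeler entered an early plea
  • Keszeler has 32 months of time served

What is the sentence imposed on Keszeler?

Offense while on release enhancement: +30 months
Use of a weapon enhancement: +51 months
Adjusted term: 120 months + 30 months + 51 months = 201 months
Early plea reduction: 30% of 201 months = 60 months (rounded down)
After reduction: 201 − 60 = 141 months
Less time served: 141 months − 32 months = 109 months
Cap at 184 months: 109 months is within the cap, no reduction.
Minimum 23 months: 109 months meets the minimum, no increase.

109 months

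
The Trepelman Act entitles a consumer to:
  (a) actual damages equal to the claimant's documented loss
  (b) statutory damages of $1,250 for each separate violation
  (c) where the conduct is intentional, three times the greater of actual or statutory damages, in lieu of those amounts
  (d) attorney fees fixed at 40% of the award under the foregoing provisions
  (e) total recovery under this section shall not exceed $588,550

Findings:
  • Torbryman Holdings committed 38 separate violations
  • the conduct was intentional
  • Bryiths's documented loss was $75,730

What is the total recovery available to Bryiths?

$318,066

Statutory damages: 38 × $1,250 = $47,500
Greater of actual damages ($75,730) or statutory damages ($47,500): $75,730
Trebled: 3 × $75,730 = $227,190
Attorney fees: 40% of $227,190 = $90,876
Total before cap: $227,190 + $90,876 = $318,066
Cap at $588,550: $318,066 is within the cap, no reduction.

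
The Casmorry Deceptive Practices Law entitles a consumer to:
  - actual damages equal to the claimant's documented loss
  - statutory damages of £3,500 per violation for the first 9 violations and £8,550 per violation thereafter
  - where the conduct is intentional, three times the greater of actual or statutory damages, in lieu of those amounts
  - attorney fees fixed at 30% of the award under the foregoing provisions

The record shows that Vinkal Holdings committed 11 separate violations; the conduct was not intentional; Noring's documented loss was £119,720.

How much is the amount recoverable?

Total recovery: £218,816

First 9 violations: 9 × £3,500 = £31,500
Remaining violations: (11 − 9) × £8,550 = £17,100
Statutory damages: £31,500 + £17,100 = £48,600
Conduct not intentional: the in-lieu enhancement does not apply.
Actual plus statutory damages: £119,720 + £48,600 = £168,320
Attorney fees: 30% of £168,320 = £50,496
Total recovery: £168,320 + £50,496 = £218,816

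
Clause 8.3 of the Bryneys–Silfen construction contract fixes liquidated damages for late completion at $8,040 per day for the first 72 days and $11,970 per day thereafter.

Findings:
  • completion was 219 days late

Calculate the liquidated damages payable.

$2,338,470

First 72 days: 72 × $8,040 = $578,880
Remaining days: (219 − 72) × $11,970 = $1,759,590
Accrued per-day damages: $578,880 + $1,759,590 = $2,338,470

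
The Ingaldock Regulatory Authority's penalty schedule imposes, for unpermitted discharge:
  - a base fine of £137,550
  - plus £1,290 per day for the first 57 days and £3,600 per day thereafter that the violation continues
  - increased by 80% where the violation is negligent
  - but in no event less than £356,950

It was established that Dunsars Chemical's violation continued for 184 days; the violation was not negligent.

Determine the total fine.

First 57 days: 57 × £1,290 = £73,530
Remaining days: (184 − 57) × £3,600 = £457,200
Per-day component: £73,530 + £457,200 = £530,730
Base plus per-day: £137,550 + £530,730 = £668,280
The violation was not negligent: no 80% increase.
Minimum £356,950: £668,280 meets the minimum, no increase.

£668,280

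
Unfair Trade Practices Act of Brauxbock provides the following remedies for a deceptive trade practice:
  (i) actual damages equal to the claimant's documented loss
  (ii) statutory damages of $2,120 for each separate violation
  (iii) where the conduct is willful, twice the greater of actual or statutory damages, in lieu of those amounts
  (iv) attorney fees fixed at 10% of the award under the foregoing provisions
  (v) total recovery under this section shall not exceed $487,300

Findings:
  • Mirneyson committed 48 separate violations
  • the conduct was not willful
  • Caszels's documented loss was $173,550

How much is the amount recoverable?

$302,841

Statutory damages: 48 × $2,120 = $101,760
Conduct not willful: the in-lieu enhancement does not apply.
Actual plus statutory damages: $173,550 + $101,760 = $275,310
Attorney fees: 10% of $275,310 = $27,531
Total before cap: $275,310 + $27,531 = $302,841
Cap at $487,300: $302,841 is within the cap, no reduction.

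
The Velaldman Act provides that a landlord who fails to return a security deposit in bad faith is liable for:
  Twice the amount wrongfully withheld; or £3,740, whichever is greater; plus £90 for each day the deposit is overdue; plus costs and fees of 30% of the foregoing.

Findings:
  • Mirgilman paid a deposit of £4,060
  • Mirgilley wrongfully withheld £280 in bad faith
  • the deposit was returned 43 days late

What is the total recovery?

£9,893

Doubled: 2 × £280 = £560
Minimum £3,740: £560 is below the minimum → £3,740
Late-return penalty: 43 × £90 = £3,870
Damages plus late penalty: £3,740 + £3,870 = £7,610
Costs and fees: 30% of £7,610 = £2,283
Total recovery: £7,610 + £2,283 = £9,893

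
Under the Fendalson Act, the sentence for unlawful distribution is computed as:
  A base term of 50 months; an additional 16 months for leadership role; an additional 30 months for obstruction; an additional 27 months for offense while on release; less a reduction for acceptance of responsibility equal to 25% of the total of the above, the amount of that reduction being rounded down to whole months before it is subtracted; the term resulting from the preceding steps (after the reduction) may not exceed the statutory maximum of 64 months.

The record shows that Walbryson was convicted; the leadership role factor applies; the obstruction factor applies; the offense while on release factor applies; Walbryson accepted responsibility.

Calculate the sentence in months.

64 months

Leadership role enhancement: +16 months
Obstruction enhancement: +30 months
Offense while on release enhancement: +27 months
Adjusted term: 50 months + 16 months + 30 months + 27 months = 123 months
Acceptance of responsibility reduction: 25% of 123 months = 30 months (rounded down)
After reduction: 123 − 30 = 93 months
Cap at 64 months: 93 months exceeds the cap → 64 months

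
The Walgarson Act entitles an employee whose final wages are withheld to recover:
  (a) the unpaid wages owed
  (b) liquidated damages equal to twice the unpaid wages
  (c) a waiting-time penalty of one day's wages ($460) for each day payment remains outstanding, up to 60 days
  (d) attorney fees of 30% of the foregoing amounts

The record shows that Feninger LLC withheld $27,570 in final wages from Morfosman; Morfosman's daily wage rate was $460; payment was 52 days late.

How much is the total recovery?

Doubled: 2 × $27,570 = $55,140
Penalty days: min(52, 60) = 52
Waiting-time penalty: 52 × $460 = $23,920
Subtotal: $27,570 + $55,140 + $23,920 = $106,630
Attorney fees: 30% of $106,630 = $31,989
Total award: $106,630 + $31,989 = $138,619

Total award: $138,619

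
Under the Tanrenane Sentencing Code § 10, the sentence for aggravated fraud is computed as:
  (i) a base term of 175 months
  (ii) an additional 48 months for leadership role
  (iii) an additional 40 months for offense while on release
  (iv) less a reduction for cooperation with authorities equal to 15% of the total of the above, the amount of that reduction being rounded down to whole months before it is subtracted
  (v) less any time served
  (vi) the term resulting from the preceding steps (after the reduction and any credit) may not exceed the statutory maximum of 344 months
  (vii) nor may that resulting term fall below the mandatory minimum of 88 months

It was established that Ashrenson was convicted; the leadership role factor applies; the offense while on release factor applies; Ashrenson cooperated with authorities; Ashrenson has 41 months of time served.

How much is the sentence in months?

Sentence: 183 months

Leadership role enhancement: +48 months
Offense while on release enhancement: +40 months
Adjusted term: 175 months + 48 months + 40 months = 263 months
Cooperation with authorities reduction: 15% of 263 months = 39 months (rounded down)
After reduction: 263 − 39 = 224 months
Less time served: 224 months − 41 months = 183 months
Cap at 344 months: 183 months is within the cap, no reduction.
Minimum 88 months: 183 months meets the minimum, no increase.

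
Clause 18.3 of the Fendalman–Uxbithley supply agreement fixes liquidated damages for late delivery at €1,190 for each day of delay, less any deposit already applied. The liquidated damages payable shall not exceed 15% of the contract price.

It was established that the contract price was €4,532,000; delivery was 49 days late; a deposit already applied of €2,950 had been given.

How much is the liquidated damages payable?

Per-day damages: 49 × €1,190 = €58,310
Less deposit already applied: €58,310 − €2,950 = €55,360
Cap: 15% of €4,532,000 = €679,800
Cap at €679,800: €55,360 is within the cap, no reduction.

€55,360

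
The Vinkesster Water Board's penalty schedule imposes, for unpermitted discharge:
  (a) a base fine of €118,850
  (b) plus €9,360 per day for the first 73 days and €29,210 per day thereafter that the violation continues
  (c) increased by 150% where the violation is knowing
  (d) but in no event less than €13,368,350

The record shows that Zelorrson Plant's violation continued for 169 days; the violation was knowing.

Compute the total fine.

First 73 days: 73 × €9,360 = €683,280
Remaining days: (169 − 73) × €29,210 = €2,804,160
Per-day component: €683,280 + €2,804,160 = €3,487,440
Base plus per-day: €118,850 + €3,487,440 = €3,606,290
Enhancement: 150% of €3,606,290 = €5,409,435
Enhanced fine: €3,606,290 + €5,409,435 = €9,015,725
Minimum €13,368,350: €9,015,725 is below the minimum → €13,368,350

€13,368,350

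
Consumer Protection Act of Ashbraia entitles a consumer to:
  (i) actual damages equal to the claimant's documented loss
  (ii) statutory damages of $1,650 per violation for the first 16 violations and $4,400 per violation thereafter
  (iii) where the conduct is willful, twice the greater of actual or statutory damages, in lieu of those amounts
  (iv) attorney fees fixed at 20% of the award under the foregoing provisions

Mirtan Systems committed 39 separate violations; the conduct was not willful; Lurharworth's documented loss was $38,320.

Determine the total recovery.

First 16 violations: 16 × $1,650 = $26,400
Remaining violations: (39 − 16) × $4,400 = $101,200
Statutory damages: $26,400 + $101,200 = $127,600
Conduct not willful: the in-lieu enhancement does not apply.
Actual plus statutory damages: $38,320 + $127,600 = $165,920
Attorney fees: 20% of $165,920 = $33,184
Total recovery: $165,920 + $33,184 = $199,104

$199,104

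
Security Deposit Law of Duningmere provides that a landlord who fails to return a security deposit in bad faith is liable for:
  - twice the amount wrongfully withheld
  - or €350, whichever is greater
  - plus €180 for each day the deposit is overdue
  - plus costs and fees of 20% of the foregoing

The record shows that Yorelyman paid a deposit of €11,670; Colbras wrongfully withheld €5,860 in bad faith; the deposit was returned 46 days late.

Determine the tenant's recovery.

€24,000

Doubled: 2 × €5,860 = €11,720
Minimum €350: €11,720 meets the minimum, no increase.
Late-return penalty: 46 × €180 = €8,280
Damages plus late penalty: €11,720 + €8,280 = €20,000
Costs and fees: 20% of €20,000 = €4,000
Total recovery: €20,000 + €4,000 = €24,000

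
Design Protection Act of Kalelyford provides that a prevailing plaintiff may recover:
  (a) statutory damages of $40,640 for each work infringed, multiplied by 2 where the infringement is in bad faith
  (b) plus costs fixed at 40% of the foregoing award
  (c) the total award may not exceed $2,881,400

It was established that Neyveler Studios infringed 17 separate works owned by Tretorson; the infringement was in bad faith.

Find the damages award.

Award: $1,934,464

Statutory damages: 17 × $40,640 = $690,880
Doubled: 2 × $690,880 = $1,381,760
Costs: 40% of $1,381,760 = $552,704
Award plus costs: $1,381,760 + $552,704 = $1,934,464
Cap at $2,881,400: $1,934,464 is within the cap, no reduction.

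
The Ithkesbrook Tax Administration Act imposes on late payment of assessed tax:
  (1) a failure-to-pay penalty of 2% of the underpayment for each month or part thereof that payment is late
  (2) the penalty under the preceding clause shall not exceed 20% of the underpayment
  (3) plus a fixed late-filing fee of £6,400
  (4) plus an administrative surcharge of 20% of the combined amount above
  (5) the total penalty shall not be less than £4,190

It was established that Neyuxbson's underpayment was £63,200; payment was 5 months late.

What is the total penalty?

£15,264

Accrued rate: 2% × 5 = 10%, capped at 20% → 10%
Failure-to-pay penalty: 10% of £63,200 = £6,320
Penalty before surcharge: £6,320 + £6,400 = £12,720
Administrative surcharge: 20% of £12,720 = £2,544
Total penalty: £12,720 + £2,544 = £15,264
Minimum £4,190: £15,264 meets the minimum, no increase.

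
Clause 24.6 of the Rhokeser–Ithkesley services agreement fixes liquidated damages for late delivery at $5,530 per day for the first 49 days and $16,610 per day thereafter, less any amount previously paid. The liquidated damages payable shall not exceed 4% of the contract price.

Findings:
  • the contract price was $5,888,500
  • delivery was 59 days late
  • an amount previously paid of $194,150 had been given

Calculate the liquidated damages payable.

First 49 days: 49 × $5,530 = $270,970
Remaining days: (59 − 49) × $16,610 = $166,100
Accrued per-day damages: $270,970 + $166,100 = $437,070
Less amount previously paid: $437,070 − $194,150 = $242,920
Cap: 4% of $5,888,500 = $235,540
Cap at $235,540: $242,920 exceeds the cap → $235,540

$235,540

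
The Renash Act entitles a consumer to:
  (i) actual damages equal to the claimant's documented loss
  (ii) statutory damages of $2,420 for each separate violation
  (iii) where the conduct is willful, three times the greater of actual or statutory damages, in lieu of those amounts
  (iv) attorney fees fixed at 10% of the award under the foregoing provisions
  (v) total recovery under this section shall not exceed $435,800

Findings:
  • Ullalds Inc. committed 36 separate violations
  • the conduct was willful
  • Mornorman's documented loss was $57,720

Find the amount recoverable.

Statutory damages: 36 × $2,420 = $87,120
Greater of actual damages ($57,720) or statutory damages ($87,120): $87,120
Trebled: 3 × $87,120 = $261,360
Attorney fees: 10% of $261,360 = $26,136
Total before cap: $261,360 + $26,136 = $287,496
Cap at $435,800: $287,496 is within the cap, no reduction.

$287,496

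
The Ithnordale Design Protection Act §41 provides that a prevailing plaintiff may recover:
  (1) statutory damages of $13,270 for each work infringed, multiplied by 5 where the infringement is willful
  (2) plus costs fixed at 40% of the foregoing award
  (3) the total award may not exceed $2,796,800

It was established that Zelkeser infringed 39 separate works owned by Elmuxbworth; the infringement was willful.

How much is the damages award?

Statutory damages: 39 × $13,270 = $517,530
Multiplied by 5: 5 × $517,530 = $2,587,650
Costs: 40% of $2,587,650 = $1,035,060
Award plus costs: $2,587,650 + $1,035,060 = $3,622,710
Cap at $2,796,800: $3,622,710 exceeds the cap → $2,796,800

$2,796,800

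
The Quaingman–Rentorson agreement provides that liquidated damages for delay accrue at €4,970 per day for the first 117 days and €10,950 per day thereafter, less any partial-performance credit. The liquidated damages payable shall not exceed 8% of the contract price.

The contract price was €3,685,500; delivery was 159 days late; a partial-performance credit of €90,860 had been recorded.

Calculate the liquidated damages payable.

€294,840

First 117 days: 117 × €4,970 = €581,490
Remaining days: (159 − 117) × €10,950 = €459,900
Accrued per-day damages: €581,490 + €459,900 = €1,041,390
Less partial-performance credit: €1,041,390 − €90,860 = €950,530
Cap: 8% of €3,685,500 = €294,840
Cap at €294,840: €950,530 exceeds the cap → €294,840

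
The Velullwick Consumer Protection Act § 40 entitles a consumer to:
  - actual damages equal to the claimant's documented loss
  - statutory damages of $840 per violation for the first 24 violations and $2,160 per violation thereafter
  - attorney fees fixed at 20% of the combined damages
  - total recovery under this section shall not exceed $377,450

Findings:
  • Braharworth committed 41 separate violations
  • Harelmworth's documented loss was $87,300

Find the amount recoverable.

First 24 violations: 24 × $840 = $20,160
Remaining violations: (41 − 24) × $2,160 = $36,720
Statutory damages: $20,160 + $36,720 = $56,880
Combined damages: $87,300 + $56,880 = $144,180
Attorney fees: 20% of $144,180 = $28,836
Total before cap: $144,180 + $28,836 = $173,016
Cap at $377,450: $173,016 is within the cap, no reduction.

$173,016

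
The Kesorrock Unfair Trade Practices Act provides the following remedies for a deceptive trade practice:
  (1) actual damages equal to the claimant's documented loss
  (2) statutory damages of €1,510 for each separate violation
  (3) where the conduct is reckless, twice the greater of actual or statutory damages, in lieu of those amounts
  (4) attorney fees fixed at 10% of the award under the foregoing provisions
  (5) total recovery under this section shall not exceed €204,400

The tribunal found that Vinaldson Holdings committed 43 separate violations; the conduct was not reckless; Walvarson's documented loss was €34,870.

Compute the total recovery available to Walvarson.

Statutory damages: 43 × €1,510 = €64,930
Conduct not reckless: the in-lieu enhancement does not apply.
Actual plus statutory damages: €34,870 + €64,930 = €99,800
Attorney fees: 10% of €99,800 = €9,980
Total before cap: €99,800 + €9,980 = €109,780
Cap at €204,400: €109,780 is within the cap, no reduction.

€109,780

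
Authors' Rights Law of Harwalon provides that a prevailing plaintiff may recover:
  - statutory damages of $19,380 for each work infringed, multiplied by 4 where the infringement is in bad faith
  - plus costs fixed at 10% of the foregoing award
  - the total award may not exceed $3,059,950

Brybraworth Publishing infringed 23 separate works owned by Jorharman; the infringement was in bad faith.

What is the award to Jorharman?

Statutory damages: 23 × $19,380 = $445,740
Multiplied by 4: 4 × $445,740 = $1,782,960
Costs: 10% of $1,782,960 = $178,296
Award plus costs: $1,782,960 + $178,296 = $1,961,256
Cap at $3,059,950: $1,961,256 is within the cap, no reduction.

$1,961,256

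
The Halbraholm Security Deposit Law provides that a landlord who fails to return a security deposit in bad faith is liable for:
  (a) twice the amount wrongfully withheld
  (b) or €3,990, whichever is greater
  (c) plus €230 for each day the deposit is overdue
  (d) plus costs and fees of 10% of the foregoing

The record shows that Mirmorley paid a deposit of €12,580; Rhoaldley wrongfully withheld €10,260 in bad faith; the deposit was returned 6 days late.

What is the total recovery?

Recovery: €24,090

Doubled: 2 × €10,260 = €20,520
Minimum €3,990: €20,520 meets the minimum, no increase.
Late-return penalty: 6 × €230 = €1,380
Damages plus late penalty: €20,520 + €1,380 = €21,900
Costs and fees: 10% of €21,900 = €2,190
Total recovery: €21,900 + €2,190 = €24,090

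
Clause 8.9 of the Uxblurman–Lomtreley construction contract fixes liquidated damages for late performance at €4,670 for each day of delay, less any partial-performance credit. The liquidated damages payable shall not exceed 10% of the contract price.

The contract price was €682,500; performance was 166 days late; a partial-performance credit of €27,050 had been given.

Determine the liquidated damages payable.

Per-day damages: 166 × €4,670 = €775,220
Less partial-performance credit: €775,220 − €27,050 = €748,170
Cap: 10% of €682,500 = €68,250
Cap at €68,250: €748,170 exceeds the cap → €68,250

€68,250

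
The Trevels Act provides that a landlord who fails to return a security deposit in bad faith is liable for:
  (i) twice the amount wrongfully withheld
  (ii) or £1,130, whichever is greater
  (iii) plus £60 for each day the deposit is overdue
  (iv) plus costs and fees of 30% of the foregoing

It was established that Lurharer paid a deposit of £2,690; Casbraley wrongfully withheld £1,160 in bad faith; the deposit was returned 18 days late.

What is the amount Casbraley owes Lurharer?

£4,420

Doubled: 2 × £1,160 = £2,320
Minimum £1,130: £2,320 meets the minimum, no increase.
Late-return penalty: 18 × £60 = £1,080
Damages plus late penalty: £2,320 + £1,080 = £3,400
Costs and fees: 30% of £3,400 = £1,020
Total recovery: £3,400 + £1,020 = £4,420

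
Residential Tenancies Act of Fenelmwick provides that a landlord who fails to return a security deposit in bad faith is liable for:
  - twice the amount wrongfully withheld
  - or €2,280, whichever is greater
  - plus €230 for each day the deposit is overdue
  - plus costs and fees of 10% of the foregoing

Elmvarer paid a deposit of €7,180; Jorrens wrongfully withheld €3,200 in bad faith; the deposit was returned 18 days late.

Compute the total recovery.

Recovery: €11,594

Doubled: 2 × €3,200 = €6,400
Minimum €2,280: €6,400 meets the minimum, no increase.
Late-return penalty: 18 × €230 = €4,140
Damages plus late penalty: €6,400 + €4,140 = €10,540
Costs and fees: 10% of €10,540 = €1,054
Total recovery: €10,540 + €1,054 = €11,594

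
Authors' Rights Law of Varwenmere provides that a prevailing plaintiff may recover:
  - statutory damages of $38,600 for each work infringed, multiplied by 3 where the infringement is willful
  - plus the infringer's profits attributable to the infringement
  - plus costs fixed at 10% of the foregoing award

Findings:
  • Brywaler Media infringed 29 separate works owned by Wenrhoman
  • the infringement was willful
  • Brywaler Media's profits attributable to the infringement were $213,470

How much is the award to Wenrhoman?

$3,928,837

Statutory damages: 29 × $38,600 = $1,119,400
Trebled: 3 × $1,119,400 = $3,358,200
Combined award: $3,358,200 + $213,470 = $3,571,670
Costs: 10% of $3,571,670 = $357,167
Award plus costs: $3,571,670 + $357,167 = $3,928,837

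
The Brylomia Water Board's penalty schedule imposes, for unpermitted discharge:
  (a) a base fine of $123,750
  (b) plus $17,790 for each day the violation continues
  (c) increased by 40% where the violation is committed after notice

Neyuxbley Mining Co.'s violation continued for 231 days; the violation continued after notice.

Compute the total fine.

$5,926,536

Per-day component: 231 × $17,790 = $4,109,490
Base plus per-day: $123,750 + $4,109,490 = $4,233,240
Enhancement: 40% of $4,233,240 = $1,693,296
Enhanced fine: $4,233,240 + $1,693,296 = $5,926,536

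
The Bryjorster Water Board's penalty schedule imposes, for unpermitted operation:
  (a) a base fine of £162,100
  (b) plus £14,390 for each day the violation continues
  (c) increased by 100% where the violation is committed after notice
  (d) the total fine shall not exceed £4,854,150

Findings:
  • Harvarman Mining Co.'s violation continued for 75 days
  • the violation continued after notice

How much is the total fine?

Per-day component: 75 × £14,390 = £1,079,250
Base plus per-day: £162,100 + £1,079,250 = £1,241,350
Enhancement: 100% of £1,241,350 = £1,241,350
Enhanced fine: £1,241,350 + £1,241,350 = £2,482,700
Cap at £4,854,150: £2,482,700 is within the cap, no reduction.

£2,482,700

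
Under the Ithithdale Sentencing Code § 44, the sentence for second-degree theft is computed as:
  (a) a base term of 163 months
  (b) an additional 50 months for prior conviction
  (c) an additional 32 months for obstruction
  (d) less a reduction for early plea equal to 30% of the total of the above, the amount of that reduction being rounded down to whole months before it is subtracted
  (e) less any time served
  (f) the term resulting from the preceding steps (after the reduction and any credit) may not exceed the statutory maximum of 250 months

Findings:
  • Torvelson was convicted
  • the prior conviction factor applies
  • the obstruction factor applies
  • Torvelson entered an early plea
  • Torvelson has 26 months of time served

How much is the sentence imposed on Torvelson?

146 months

Prior conviction enhancement: +50 months
Obstruction enhancement: +32 months
Adjusted term: 163 months + 50 months + 32 months = 245 months
Early plea reduction: 30% of 245 months = 73 months (rounded down)
After reduction: 245 − 73 = 172 months
Less time served: 172 months − 26 months = 146 months
Cap at 250 months: 146 months is within the cap, no reduction.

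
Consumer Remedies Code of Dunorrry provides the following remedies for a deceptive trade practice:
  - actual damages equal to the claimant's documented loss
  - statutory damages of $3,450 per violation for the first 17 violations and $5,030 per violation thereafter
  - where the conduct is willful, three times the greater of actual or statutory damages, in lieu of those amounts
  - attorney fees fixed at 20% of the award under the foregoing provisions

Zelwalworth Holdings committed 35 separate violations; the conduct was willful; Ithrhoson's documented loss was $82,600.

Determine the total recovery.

First 17 violations: 17 × $3,450 = $58,650
Remaining violations: (35 − 17) × $5,030 = $90,540
Statutory damages: $58,650 + $90,540 = $149,190
Greater of actual damages ($82,600) or statutory damages ($149,190): $149,190
Trebled: 3 × $149,190 = $447,570
Attorney fees: 20% of $447,570 = $89,514
Total recovery: $447,570 + $89,514 = $537,084

$537,084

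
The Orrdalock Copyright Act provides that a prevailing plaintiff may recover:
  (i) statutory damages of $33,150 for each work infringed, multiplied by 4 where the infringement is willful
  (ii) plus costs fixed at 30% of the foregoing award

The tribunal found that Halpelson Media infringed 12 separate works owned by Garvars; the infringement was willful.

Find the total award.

Statutory damages: 12 × $33,150 = $397,800
Multiplied by 4: 4 × $397,800 = $1,591,200
Costs: 30% of $1,591,200 = $477,360
Award plus costs: $1,591,200 + $477,360 = $2,068,560

$2,068,560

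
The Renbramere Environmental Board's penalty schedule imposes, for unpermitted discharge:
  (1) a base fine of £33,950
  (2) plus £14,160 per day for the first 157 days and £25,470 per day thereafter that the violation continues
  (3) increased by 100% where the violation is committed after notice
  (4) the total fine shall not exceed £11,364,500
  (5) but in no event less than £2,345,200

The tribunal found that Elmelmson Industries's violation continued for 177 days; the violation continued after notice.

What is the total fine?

£5,532,940

First 157 days: 157 × £14,160 = £2,223,120
Remaining days: (177 − 157) × £25,470 = £509,400
Per-day component: £2,223,120 + £509,400 = £2,732,520
Base plus per-day: £33,950 + £2,732,520 = £2,766,470
Enhancement: 100% of £2,766,470 = £2,766,470
Enhanced fine: £2,766,470 + £2,766,470 = £5,532,940
Cap at £11,364,500: £5,532,940 is within the cap, no reduction.
Minimum £2,345,200: £5,532,940 meets the minimum, no increase.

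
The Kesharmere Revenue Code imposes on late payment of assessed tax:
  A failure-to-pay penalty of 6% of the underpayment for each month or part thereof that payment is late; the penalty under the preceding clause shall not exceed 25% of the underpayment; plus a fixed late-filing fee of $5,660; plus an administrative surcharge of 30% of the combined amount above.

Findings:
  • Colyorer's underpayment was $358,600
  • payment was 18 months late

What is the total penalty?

Accrued rate: 6% × 18 = 108%, capped at 25% → 25%
Failure-to-pay penalty: 25% of $358,600 = $89,650
Penalty before surcharge: $89,650 + $5,660 = $95,310
Administrative surcharge: 30% of $95,310 = $28,593
Total penalty: $95,310 + $28,593 = $123,903

Penalty: $123,903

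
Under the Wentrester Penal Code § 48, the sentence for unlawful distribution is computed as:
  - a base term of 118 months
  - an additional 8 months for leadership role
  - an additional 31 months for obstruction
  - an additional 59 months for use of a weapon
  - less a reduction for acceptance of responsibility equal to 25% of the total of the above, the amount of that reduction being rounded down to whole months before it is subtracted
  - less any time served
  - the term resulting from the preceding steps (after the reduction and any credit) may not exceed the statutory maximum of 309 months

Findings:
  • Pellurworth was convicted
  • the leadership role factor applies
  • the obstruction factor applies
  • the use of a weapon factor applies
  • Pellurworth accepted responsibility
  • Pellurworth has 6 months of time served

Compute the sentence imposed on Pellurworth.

Leadership role enhancement: +8 months
Obstruction enhancement: +31 months
Use of a weapon enhancement: +59 months
Adjusted term: 118 months + 8 months + 31 months + 59 months = 216 months
Acceptance of responsibility reduction: 25% of 216 months = 54 months (rounded down)
After reduction: 216 − 54 = 162 months
Less time served: 162 months − 6 months = 156 months
Cap at 309 months: 156 months is within the cap, no reduction.

156 months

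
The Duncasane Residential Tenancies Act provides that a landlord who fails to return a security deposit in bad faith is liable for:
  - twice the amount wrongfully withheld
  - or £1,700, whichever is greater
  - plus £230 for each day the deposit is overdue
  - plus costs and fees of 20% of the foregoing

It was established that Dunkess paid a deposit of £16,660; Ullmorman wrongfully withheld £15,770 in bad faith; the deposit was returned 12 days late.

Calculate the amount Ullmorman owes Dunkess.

Doubled: 2 × £15,770 = £31,540
Minimum £1,700: £31,540 meets the minimum, no increase.
Late-return penalty: 12 × £230 = £2,760
Damages plus late penalty: £31,540 + £2,760 = £34,300
Costs and fees: 20% of £34,300 = £6,860
Total recovery: £34,300 + £6,860 = £41,160

£41,160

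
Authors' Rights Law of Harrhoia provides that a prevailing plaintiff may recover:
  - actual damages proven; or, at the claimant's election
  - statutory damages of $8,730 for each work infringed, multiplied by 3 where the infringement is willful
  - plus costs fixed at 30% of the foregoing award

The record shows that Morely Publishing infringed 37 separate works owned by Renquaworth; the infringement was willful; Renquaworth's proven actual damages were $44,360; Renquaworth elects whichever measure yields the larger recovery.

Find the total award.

$1,259,739

Statutory damages: 37 × $8,730 = $323,010
Trebled: 3 × $323,010 = $969,030
Greater of actual damages ($44,360) or enhanced statutory damages ($969,030): $969,030
Costs: 30% of $969,030 = $290,709
Award plus costs: $969,030 + $290,709 = $1,259,739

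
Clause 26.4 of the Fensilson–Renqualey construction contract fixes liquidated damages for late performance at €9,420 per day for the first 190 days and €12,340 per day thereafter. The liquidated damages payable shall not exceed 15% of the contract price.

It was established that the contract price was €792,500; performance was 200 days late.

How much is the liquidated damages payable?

First 190 days: 190 × €9,420 = €1,789,800
Remaining days: (200 − 190) × €12,340 = €123,400
Accrued per-day damages: €1,789,800 + €123,400 = €1,913,200
Cap: 15% of €792,500 = €118,875
Cap at €118,875: €1,913,200 exceeds the cap → €118,875

€118,875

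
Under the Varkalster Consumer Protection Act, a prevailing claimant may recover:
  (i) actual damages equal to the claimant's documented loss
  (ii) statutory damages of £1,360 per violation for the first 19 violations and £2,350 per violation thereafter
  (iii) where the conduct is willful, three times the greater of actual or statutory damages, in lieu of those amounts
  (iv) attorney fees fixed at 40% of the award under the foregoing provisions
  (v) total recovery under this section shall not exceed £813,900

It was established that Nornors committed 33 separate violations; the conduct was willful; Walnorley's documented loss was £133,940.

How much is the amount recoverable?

First 19 violations: 19 × £1,360 = £25,840
Remaining violations: (33 − 19) × £2,350 = £32,900
Statutory damages: £25,840 + £32,900 = £58,740
Greater of actual damages (£133,940) or statutory damages (£58,740): £133,940
Trebled: 3 × £133,940 = £401,820
Attorney fees: 40% of £401,820 = £160,728
Total before cap: £401,820 + £160,728 = £562,548
Cap at £813,900: £562,548 is within the cap, no reduction.

£562,548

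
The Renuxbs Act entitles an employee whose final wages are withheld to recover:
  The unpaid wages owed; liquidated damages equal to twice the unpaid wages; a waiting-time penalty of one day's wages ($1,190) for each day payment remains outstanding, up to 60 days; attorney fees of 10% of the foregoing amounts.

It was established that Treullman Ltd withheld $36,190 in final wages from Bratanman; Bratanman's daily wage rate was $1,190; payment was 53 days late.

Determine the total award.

Doubled: 2 × $36,190 = $72,380
Penalty days: min(53, 60) = 53
Waiting-time penalty: 53 × $1,190 = $63,070
Subtotal: $36,190 + $72,380 + $63,070 = $171,640
Attorney fees: 10% of $171,640 = $17,164
Total award: $171,640 + $17,164 = $188,804

$188,804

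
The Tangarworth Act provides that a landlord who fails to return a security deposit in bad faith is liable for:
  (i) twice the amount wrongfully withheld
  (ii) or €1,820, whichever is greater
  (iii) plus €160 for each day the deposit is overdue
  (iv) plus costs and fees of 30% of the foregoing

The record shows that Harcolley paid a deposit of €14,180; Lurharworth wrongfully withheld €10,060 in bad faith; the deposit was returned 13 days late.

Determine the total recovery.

Doubled: 2 × €10,060 = €20,120
Minimum €1,820: €20,120 meets the minimum, no increase.
Late-return penalty: 13 × €160 = €2,080
Damages plus late penalty: €20,120 + €2,080 = €22,200
Costs and fees: 30% of €22,200 = €6,660
Total recovery: €22,200 + €6,660 = €28,860

€28,860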